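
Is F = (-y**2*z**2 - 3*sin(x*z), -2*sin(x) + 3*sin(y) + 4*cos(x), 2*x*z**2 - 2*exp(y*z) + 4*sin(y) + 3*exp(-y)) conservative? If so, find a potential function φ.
No, ∇×F = (-2*z*exp(y*z) + 4*cos(y) - 3*exp(-y), -3*x*cos(x*z) - 2*y**2*z - 2*z**2, 2*y*z**2 - 4*sin(x) - 2*cos(x)) ≠ 0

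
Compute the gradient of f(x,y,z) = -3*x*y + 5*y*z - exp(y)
(-3*y, -3*x + 5*z - exp(y), 5*y)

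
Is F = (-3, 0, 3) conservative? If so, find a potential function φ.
Yes, F is conservative. φ = -3*x + 3*z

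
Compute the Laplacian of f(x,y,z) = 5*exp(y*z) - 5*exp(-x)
5*((y**2 + z**2)*exp(x + y*z) - 1)*exp(-x)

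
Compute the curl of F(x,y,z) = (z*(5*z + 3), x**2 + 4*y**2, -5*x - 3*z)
(0, 10*z + 8, 2*x)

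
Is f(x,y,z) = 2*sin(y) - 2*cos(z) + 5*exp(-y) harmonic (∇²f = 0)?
No, ∇²f = -2*sin(y) + 2*cos(z) + 5*exp(-y)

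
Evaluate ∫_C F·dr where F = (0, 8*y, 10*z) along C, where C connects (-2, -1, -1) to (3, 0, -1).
-4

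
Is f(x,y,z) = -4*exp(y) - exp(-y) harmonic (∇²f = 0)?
No, ∇²f = -4*exp(y) - exp(-y)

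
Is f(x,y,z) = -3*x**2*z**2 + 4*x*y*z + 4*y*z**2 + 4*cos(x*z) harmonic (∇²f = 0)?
No, ∇²f = -4*x**2*cos(x*z) - 6*x**2 + 8*y - 2*z**2*(2*cos(x*z) + 3)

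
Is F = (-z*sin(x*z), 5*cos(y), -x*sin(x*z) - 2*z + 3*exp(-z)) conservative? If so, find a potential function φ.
Yes, F is conservative. φ = -z**2 + 5*sin(y) + cos(x*z) - 3*exp(-z)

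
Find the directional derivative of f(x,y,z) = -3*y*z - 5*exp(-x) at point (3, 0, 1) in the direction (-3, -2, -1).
3*sqrt(14)*(-5 + 2*exp(3))*exp(-3)/14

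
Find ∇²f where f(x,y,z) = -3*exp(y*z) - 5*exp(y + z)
-3*y**2*exp(y*z) - 3*z**2*exp(y*z) - 10*exp(y + z)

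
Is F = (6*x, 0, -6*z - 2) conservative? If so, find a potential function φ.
Yes, F is conservative. φ = 3*x**2 - 3*z**2 - 2*z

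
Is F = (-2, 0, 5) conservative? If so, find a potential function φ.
Yes, F is conservative. φ = -2*x + 5*z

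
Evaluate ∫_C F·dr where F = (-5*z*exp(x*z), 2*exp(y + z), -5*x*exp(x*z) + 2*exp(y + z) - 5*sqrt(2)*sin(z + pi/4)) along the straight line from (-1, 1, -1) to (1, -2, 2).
-5*exp(2) - 5*sqrt(2)*sin(pi/4 + 1) + 5*sqrt(2)*cos(pi/4 + 2) + 5*E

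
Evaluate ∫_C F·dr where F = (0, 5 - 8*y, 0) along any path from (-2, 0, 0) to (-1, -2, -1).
-26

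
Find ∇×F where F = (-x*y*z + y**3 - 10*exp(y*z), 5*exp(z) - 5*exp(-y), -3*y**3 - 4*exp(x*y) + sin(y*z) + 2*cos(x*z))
(-4*x*exp(x*y) - 9*y**2 + z*cos(y*z) - 5*exp(z), -x*y + 4*y*exp(x*y) - 10*y*exp(y*z) + 2*z*sin(x*z), x*z - 3*y**2 + 10*z*exp(y*z))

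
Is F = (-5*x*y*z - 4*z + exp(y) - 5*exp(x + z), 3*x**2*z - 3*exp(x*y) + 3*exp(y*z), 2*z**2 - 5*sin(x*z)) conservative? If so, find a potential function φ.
No, ∇×F = (-3*x**2 - 3*y*exp(y*z), -5*x*y + 5*z*cos(x*z) - 5*exp(x + z) - 4, 11*x*z - 3*y*exp(x*y) - exp(y)) ≠ 0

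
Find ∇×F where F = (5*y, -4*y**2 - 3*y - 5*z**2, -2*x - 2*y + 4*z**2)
(10*z - 2, 2, -5)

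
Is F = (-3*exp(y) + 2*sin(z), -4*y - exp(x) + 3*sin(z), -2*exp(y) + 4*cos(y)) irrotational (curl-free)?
No, ∇×F = (-2*exp(y) - 4*sin(y) - 3*cos(z), 2*cos(z), -exp(x) + 3*exp(y))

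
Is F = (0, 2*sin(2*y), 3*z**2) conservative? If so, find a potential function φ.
Yes, F is conservative. φ = z**3 - cos(2*y)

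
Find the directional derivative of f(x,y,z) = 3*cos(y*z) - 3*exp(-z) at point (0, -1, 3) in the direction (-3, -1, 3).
9*sqrt(19)*(-2*exp(3)*sin(3) + 1)*exp(-3)/19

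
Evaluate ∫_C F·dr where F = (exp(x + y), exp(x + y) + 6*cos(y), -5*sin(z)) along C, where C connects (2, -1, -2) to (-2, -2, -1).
-6*sin(2) - E + exp(-4) - 5*cos(2) + 5*cos(1) + 6*sin(1)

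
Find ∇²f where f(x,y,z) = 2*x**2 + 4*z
4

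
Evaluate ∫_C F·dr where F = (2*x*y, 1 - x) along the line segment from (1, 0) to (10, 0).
0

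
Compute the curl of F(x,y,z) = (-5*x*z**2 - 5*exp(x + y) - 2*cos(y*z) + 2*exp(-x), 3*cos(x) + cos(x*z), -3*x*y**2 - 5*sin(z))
(x*(-6*y + sin(x*z)), -10*x*z + 3*y**2 + 2*y*sin(y*z), -z*sin(x*z) - 2*z*sin(y*z) + 5*exp(x + y) - 3*sin(x))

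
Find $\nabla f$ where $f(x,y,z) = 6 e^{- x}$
(-6*exp(-x), 0, 0)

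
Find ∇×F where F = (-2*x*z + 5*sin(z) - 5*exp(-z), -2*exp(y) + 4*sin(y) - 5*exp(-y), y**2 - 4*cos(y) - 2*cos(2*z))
(2*y + 4*sin(y), -2*x + 5*cos(z) + 5*exp(-z), 0)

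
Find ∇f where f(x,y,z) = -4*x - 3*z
(-4, 0, -3)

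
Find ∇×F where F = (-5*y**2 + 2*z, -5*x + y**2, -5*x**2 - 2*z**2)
(0, 10*x + 2, 10*y - 5)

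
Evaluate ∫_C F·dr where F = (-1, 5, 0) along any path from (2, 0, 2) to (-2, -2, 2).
-6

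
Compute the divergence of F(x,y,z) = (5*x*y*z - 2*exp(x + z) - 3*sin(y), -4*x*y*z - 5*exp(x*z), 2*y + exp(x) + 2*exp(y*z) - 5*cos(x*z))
-4*x*z + 5*x*sin(x*z) + 5*y*z + 2*y*exp(y*z) - 2*exp(x + z)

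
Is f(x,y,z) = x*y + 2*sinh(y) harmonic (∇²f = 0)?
No, ∇²f = 2*sinh(y)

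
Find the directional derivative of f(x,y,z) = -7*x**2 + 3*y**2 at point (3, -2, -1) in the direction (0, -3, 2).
36*sqrt(13)/13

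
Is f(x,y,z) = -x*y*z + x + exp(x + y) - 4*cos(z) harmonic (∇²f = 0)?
No, ∇²f = 2*exp(x + y) + 4*cos(z)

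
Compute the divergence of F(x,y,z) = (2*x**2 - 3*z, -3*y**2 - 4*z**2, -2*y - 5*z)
4*x - 6*y - 5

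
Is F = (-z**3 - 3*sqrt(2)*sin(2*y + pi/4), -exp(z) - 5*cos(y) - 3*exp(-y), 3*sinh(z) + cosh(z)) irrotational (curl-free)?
No, ∇×F = (exp(z), -3*z**2, 6*sqrt(2)*cos(2*y + pi/4))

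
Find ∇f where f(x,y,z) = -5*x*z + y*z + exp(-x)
(-5*z - exp(-x), z, -5*x + y)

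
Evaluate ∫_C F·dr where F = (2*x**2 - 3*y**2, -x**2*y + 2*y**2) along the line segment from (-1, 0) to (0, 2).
5/3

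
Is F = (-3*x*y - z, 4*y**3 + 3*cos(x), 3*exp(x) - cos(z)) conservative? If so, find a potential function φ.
No, ∇×F = (0, -3*exp(x) - 1, 3*x - 3*sin(x)) ≠ 0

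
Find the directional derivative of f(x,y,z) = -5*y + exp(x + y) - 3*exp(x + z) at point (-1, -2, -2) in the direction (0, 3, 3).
sqrt(2)*(-5*exp(3) - 2)*exp(-3)/2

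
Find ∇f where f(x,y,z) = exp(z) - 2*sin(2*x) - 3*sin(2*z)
(-4*cos(2*x), 0, exp(z) - 6*cos(2*z))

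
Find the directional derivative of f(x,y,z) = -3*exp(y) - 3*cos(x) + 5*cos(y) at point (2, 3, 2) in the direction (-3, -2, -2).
sqrt(17)*(-9*sin(2) + 10*sin(3) + 6*exp(3))/17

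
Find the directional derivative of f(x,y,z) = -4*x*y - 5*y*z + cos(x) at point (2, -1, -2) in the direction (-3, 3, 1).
sqrt(19)*(-1 + 3*sin(2))/19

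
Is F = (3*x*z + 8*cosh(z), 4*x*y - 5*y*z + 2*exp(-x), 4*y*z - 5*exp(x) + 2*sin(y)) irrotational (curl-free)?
No, ∇×F = (5*y + 4*z + 2*cos(y), 3*x + 5*exp(x) + 8*sinh(z), 4*y - 2*exp(-x))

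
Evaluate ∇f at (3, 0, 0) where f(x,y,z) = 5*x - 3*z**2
(5, 0, 0)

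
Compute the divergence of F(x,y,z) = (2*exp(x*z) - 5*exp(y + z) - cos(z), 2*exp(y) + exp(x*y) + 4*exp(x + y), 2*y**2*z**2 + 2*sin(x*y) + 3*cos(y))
x*exp(x*y) + 4*y**2*z + 2*z*exp(x*z) + 2*exp(y) + 4*exp(x + y)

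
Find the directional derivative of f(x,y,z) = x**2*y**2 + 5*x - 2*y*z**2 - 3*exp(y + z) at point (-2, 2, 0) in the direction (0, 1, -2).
sqrt(5)*(16 + 3*exp(2))/5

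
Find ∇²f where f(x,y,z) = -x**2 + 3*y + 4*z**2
6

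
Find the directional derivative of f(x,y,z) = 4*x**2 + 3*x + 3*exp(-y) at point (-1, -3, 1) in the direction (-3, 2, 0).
3*sqrt(13)*(5 - 2*exp(3))/13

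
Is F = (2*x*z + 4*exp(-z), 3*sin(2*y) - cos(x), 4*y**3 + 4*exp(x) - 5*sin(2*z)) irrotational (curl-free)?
No, ∇×F = (12*y**2, 2*x - 4*exp(x) - 4*exp(-z), sin(x))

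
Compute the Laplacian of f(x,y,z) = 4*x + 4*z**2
8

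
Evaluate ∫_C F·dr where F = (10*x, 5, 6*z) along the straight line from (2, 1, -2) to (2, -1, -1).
-19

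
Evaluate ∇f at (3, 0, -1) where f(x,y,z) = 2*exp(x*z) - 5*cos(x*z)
(-2*exp(-3) + 5*sin(3), 0, -15*sin(3) + 6*exp(-3))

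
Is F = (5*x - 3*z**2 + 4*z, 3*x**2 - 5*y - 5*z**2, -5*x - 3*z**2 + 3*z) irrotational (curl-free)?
No, ∇×F = (10*z, 9 - 6*z, 6*x)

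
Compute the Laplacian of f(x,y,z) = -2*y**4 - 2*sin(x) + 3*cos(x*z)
-3*x**2*cos(x*z) - 24*y**2 - 3*z**2*cos(x*z) + 2*sin(x)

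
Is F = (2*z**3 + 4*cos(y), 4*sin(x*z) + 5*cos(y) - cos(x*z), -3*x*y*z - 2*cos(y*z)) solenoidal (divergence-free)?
No, ∇·F = -3*x*y + 2*y*sin(y*z) - 5*sin(y)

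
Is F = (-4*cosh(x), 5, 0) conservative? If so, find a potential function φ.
Yes, F is conservative. φ = 5*y - 4*sinh(x)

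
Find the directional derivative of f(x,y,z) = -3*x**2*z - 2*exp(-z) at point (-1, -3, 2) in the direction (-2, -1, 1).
sqrt(6)*(2 - 27*exp(2))*exp(-2)/6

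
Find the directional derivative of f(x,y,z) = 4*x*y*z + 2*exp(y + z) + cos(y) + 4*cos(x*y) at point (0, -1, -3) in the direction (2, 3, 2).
sqrt(17)*(10 + 3*exp(4)*sin(1) + 24*exp(4))*exp(-4)/17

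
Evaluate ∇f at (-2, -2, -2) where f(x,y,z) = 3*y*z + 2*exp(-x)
(-2*exp(2), -6, -6)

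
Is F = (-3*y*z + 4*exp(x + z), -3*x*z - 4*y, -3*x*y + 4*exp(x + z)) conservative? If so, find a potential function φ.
Yes, F is conservative. φ = -3*x*y*z - 2*y**2 + 4*exp(x + z)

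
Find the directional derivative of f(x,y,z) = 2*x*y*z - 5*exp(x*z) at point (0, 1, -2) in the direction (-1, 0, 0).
-6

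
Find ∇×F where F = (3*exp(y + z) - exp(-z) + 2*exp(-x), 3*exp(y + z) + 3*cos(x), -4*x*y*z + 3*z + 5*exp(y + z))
(-4*x*z + 2*exp(y + z), 4*y*z + 3*exp(y + z) + exp(-z), -3*exp(y + z) - 3*sin(x))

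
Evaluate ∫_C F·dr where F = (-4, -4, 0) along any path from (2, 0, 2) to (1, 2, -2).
-4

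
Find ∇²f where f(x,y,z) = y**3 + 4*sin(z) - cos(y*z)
y**2*cos(y*z) + 6*y + z**2*cos(y*z) - 4*sin(z)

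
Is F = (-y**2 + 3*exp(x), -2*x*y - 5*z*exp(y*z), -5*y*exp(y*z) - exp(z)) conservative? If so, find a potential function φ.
Yes, F is conservative. φ = -x*y**2 + 3*exp(x) - exp(z) - 5*exp(y*z)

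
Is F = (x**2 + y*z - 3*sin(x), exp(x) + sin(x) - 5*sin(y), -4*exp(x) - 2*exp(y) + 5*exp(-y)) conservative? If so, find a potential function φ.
No, ∇×F = (3*sinh(y) - 7*cosh(y), y + 4*exp(x), -z + exp(x) + cos(x)) ≠ 0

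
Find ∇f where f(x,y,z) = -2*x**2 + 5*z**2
(-4*x, 0, 10*z)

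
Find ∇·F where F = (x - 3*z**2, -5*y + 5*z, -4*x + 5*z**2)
10*z - 4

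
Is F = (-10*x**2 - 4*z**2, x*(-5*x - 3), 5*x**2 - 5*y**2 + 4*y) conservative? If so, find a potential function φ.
No, ∇×F = (4 - 10*y, -10*x - 8*z, -10*x - 3) ≠ 0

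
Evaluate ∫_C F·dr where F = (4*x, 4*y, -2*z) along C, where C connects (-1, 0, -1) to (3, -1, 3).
10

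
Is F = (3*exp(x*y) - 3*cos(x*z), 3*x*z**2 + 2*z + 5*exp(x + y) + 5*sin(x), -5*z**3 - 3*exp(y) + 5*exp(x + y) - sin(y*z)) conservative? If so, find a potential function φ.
No, ∇×F = (-6*x*z - z*cos(y*z) - 3*exp(y) + 5*exp(x + y) - 2, 3*x*sin(x*z) - 5*exp(x + y), -3*x*exp(x*y) + 3*z**2 + 5*exp(x + y) + 5*cos(x)) ≠ 0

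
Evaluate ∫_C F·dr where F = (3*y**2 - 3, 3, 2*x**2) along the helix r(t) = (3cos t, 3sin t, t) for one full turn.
18*pi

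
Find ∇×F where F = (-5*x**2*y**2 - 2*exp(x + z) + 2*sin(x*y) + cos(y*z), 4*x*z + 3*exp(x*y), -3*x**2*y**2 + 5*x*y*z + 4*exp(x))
(x*(-6*x*y + 5*z - 4), 6*x*y**2 - 5*y*z - y*sin(y*z) - 4*exp(x) - 2*exp(x + z), 10*x**2*y - 2*x*cos(x*y) + 3*y*exp(x*y) + z*sin(y*z) + 4*z)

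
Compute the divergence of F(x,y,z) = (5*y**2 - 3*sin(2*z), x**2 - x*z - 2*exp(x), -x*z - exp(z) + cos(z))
-x - exp(z) - sin(z)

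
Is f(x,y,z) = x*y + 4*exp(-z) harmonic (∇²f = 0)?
No, ∇²f = 4*exp(-z)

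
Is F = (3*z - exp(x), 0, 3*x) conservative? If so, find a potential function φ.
Yes, F is conservative. φ = 3*x*z - exp(x)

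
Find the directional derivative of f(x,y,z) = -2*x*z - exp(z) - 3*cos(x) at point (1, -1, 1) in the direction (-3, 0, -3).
sqrt(2)*(-3*sin(1) + E + 4)/2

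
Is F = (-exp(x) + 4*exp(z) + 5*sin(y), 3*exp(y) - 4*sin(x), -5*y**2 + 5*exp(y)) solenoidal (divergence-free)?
No, ∇·F = -exp(x) + 3*exp(y)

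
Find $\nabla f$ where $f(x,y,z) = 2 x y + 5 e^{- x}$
(2*y - 5*exp(-x), 2*x, 0)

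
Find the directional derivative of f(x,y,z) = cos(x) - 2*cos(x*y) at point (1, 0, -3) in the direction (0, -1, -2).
0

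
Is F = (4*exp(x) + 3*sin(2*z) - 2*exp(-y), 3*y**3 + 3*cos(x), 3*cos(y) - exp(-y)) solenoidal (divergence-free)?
No, ∇·F = 9*y**2 + 4*exp(x)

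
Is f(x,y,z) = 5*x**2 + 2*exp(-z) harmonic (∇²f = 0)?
No, ∇²f = 10 + 2*exp(-z)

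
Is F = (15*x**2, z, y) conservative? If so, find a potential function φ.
Yes, F is conservative. φ = 5*x**3 + y*z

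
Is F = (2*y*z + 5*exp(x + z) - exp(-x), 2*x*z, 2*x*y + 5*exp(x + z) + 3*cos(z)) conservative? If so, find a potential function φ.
Yes, F is conservative. φ = 2*x*y*z + 5*exp(x + z) + 3*sin(z) + exp(-x)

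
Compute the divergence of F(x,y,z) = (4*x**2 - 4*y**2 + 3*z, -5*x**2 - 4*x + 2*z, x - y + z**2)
8*x + 2*z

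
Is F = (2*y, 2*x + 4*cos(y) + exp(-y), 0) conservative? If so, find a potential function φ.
Yes, F is conservative. φ = 2*x*y + 4*sin(y) - exp(-y)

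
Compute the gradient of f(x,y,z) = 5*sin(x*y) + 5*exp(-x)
(5*y*cos(x*y) - 5*exp(-x), 5*x*cos(x*y), 0)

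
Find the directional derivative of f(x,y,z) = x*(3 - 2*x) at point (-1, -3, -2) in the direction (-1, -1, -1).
-7*sqrt(3)/3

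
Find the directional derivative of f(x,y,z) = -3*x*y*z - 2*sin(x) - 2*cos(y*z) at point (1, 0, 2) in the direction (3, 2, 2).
-6*sqrt(17)*(cos(1) + 2)/17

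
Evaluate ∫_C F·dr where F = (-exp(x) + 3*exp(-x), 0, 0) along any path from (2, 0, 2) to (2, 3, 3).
0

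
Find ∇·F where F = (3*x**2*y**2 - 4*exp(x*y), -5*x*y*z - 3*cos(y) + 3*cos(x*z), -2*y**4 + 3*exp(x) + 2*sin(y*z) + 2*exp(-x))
6*x*y**2 - 5*x*z - 4*y*exp(x*y) + 2*y*cos(y*z) + 3*sin(y)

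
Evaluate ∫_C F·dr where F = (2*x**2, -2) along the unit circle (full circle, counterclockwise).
0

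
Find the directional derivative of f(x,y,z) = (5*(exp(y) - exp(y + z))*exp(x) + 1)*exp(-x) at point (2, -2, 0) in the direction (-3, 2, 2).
-7*sqrt(17)*exp(-2)/17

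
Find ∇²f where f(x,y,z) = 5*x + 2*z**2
4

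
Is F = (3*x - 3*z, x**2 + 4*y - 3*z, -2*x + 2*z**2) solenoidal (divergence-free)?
No, ∇·F = 4*z + 7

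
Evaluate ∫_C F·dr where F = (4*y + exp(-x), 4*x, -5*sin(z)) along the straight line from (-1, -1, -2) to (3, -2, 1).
-28 - exp(-3) - 5*cos(2) + 5*cos(1) + E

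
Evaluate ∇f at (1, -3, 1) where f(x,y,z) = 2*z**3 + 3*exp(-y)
(0, -3*exp(3), 6)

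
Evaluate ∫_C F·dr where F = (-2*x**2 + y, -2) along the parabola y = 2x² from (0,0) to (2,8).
-16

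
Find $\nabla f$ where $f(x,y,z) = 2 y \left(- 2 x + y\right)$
(-4*y, -4*x + 4*y, 0)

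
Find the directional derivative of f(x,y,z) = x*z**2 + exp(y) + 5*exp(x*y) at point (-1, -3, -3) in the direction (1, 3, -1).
3*sqrt(11)*(-10*exp(6) + 1 + exp(3))*exp(-3)/11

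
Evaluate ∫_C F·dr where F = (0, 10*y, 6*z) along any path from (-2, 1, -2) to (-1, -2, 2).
15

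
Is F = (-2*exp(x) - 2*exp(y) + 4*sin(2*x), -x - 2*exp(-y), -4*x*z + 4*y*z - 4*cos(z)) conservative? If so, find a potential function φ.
No, ∇×F = (4*z, 4*z, 2*exp(y) - 1) ≠ 0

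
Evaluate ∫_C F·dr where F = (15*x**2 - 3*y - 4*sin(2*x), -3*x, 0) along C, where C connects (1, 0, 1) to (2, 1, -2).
2*cos(4) - 2*cos(2) + 29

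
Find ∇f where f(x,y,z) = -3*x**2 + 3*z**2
(-6*x, 0, 6*z)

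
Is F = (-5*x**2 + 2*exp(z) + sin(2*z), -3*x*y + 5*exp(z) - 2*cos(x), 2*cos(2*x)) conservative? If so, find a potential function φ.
No, ∇×F = (-5*exp(z), 2*exp(z) + 4*sin(2*x) + 2*cos(2*z), -3*y + 2*sin(x)) ≠ 0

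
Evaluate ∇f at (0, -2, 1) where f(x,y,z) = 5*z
(0, 0, 5)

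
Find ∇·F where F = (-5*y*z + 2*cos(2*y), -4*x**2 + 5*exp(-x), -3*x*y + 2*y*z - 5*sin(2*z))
2*y - 10*cos(2*z)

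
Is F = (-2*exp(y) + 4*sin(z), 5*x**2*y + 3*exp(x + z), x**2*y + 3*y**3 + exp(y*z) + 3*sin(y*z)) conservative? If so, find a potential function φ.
No, ∇×F = (x**2 + 9*y**2 + z*exp(y*z) + 3*z*cos(y*z) - 3*exp(x + z), -2*x*y + 4*cos(z), 10*x*y + 2*exp(y) + 3*exp(x + z)) ≠ 0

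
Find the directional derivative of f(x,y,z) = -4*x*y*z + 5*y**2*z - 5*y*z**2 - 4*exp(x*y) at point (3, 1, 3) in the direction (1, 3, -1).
8*sqrt(11)*(-5*exp(3) - 16)/11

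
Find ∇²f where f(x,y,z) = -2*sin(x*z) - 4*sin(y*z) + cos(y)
2*x**2*sin(x*z) + 4*y**2*sin(y*z) + 2*z**2*sin(x*z) + 4*z**2*sin(y*z) - cos(y)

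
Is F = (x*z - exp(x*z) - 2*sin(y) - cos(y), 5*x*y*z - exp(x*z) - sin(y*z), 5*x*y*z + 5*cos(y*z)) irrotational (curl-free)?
No, ∇×F = (-5*x*y + 5*x*z + x*exp(x*z) + y*cos(y*z) - 5*z*sin(y*z), -x*exp(x*z) + x - 5*y*z, 5*y*z - z*exp(x*z) - sin(y) + 2*cos(y))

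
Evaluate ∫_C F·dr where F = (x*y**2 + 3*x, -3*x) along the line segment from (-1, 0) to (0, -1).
-37/12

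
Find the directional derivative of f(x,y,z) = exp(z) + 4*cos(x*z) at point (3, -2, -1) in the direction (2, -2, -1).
-20*sin(3)/3 - exp(-1)/3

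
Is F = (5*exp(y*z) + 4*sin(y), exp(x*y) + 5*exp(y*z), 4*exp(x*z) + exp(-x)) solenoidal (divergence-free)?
No, ∇·F = x*exp(x*y) + 4*x*exp(x*z) + 5*z*exp(y*z)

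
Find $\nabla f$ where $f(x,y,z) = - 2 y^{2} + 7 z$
(0, -4*y, 7)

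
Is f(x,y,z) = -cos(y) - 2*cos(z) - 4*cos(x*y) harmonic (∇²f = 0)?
No, ∇²f = 4*x**2*cos(x*y) + 4*y**2*cos(x*y) + cos(y) + 2*cos(z)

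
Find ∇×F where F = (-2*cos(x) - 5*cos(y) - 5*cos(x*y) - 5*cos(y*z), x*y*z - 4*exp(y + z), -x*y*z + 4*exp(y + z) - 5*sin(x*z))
(-x*y - x*z + 8*exp(y + z), y*z + 5*y*sin(y*z) + 5*z*cos(x*z), -5*x*sin(x*y) + y*z - 5*z*sin(y*z) - 5*sin(y))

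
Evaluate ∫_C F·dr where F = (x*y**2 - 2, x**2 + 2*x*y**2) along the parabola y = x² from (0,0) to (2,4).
1844/21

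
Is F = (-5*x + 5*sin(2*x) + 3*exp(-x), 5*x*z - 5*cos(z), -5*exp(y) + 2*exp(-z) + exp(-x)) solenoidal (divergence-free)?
No, ∇·F = 10*cos(2*x) - 5 - 2*exp(-z) - 3*exp(-x)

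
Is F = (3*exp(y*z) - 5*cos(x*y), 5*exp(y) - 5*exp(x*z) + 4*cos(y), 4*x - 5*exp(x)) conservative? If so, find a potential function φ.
No, ∇×F = (5*x*exp(x*z), 3*y*exp(y*z) + 5*exp(x) - 4, -5*x*sin(x*y) - 5*z*exp(x*z) - 3*z*exp(y*z)) ≠ 0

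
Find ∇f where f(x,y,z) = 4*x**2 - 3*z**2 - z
(8*x, 0, -6*z - 1)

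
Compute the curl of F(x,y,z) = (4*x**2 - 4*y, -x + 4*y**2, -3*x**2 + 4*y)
(4, 6*x, 3)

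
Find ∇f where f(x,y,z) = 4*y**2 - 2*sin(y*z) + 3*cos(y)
(0, 8*y - 2*z*cos(y*z) - 3*sin(y), -2*y*cos(y*z))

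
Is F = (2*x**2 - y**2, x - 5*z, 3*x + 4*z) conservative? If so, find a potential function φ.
No, ∇×F = (5, -3, 2*y + 1) ≠ 0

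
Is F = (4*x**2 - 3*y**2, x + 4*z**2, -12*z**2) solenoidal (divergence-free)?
No, ∇·F = 8*x - 24*z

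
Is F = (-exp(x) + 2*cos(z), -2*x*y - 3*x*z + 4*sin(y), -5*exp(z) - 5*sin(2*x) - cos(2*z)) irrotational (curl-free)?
No, ∇×F = (3*x, -2*sin(z) + 10*cos(2*x), -2*y - 3*z)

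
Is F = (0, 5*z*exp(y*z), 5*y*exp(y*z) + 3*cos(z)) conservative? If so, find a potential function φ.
Yes, F is conservative. φ = 5*exp(y*z) + 3*sin(z)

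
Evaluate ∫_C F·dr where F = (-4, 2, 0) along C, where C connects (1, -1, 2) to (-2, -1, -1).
12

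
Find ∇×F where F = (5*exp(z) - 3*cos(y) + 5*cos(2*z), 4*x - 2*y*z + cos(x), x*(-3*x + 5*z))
(2*y, 6*x - 5*z + 5*exp(z) - 10*sin(2*z), -sin(x) - 3*sin(y) + 4)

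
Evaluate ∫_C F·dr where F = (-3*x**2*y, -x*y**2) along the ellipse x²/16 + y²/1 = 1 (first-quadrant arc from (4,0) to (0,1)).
47*pi/4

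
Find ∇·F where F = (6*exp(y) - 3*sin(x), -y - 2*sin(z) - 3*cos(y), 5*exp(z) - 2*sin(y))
5*exp(z) + 3*sin(y) - 3*cos(x) - 1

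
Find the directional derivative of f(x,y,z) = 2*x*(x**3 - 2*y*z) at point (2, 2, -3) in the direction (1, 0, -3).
68*sqrt(10)/5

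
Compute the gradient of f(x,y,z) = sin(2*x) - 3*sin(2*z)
(2*cos(2*x), 0, -6*cos(2*z))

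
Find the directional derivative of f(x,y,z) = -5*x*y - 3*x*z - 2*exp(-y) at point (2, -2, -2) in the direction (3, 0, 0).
16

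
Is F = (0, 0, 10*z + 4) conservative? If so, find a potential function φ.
Yes, F is conservative. φ = z*(5*z + 4)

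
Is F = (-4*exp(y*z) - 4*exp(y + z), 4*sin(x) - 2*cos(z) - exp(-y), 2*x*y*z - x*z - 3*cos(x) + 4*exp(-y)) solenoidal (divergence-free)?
No, ∇·F = 2*x*y - x + exp(-y)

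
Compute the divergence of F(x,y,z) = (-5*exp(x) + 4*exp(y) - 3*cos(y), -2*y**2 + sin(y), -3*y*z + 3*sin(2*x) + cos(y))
-7*y - 5*exp(x) + cos(y)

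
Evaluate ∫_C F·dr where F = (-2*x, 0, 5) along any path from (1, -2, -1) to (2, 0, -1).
-3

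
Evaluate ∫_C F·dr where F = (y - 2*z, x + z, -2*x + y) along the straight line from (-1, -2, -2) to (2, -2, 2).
-18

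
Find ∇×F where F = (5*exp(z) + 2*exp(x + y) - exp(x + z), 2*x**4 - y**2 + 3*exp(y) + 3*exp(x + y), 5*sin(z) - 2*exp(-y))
(2*exp(-y), (5 - exp(x))*exp(z), 8*x**3 + exp(x + y))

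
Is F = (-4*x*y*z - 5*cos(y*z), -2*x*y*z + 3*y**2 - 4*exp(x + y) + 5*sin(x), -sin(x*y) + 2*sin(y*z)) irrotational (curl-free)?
No, ∇×F = (2*x*y - x*cos(x*y) + 2*z*cos(y*z), y*(-4*x + 5*sin(y*z) + cos(x*y)), 4*x*z - 2*y*z - 5*z*sin(y*z) - 4*exp(x + y) + 5*cos(x))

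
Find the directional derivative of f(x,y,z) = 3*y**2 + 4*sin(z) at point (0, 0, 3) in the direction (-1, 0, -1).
-2*sqrt(2)*cos(3)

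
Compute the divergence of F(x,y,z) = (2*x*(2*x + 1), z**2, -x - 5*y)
8*x + 2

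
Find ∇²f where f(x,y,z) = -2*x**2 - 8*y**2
-20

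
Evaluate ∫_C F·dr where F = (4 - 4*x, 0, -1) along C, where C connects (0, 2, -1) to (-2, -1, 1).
-18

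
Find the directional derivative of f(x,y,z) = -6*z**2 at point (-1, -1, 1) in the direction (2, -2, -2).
4*sqrt(3)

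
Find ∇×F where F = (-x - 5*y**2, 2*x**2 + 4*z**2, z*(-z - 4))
(-8*z, 0, 4*x + 10*y)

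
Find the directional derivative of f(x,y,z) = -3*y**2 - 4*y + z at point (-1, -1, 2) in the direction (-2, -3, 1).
-5*sqrt(14)/14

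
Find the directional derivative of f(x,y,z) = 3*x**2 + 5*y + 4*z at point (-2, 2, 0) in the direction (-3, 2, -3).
17*sqrt(22)/11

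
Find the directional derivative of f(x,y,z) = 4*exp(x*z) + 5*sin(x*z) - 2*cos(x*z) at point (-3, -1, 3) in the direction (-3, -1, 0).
9*sqrt(10)*(-4 - (5*cos(9) - 2*sin(9))*exp(9))*exp(-9)/10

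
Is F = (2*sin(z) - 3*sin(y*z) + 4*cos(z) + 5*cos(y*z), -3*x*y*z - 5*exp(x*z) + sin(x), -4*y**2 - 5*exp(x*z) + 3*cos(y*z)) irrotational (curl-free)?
No, ∇×F = (3*x*y + 5*x*exp(x*z) - 8*y - 3*z*sin(y*z), -5*y*sin(y*z) - 3*y*cos(y*z) + 5*z*exp(x*z) - 4*sin(z) + 2*cos(z), -3*y*z - 5*z*exp(x*z) + 5*z*sin(y*z) + 3*z*cos(y*z) + cos(x))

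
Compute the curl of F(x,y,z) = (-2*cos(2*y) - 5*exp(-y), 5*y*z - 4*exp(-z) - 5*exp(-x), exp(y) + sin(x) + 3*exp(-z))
(-5*y + exp(y) - 4*exp(-z), -cos(x), -4*sin(2*y) - 5*exp(-y) + 5*exp(-x))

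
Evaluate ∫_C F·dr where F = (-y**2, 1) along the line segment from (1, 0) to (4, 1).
0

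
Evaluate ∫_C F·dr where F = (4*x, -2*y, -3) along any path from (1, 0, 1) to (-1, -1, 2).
-4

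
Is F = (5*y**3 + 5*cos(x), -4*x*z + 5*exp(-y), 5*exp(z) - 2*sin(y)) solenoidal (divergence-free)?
No, ∇·F = 5*exp(z) - 5*sin(x) - 5*exp(-y)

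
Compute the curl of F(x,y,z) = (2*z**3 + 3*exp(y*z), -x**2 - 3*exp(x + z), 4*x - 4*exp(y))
(-4*exp(y) + 3*exp(x + z), 3*y*exp(y*z) + 6*z**2 - 4, -2*x - 3*z*exp(y*z) - 3*exp(x + z))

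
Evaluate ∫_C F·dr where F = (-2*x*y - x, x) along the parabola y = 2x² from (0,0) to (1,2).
-1/6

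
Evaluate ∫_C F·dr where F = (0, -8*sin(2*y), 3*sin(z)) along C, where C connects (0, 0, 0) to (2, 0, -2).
3 - 3*cos(2)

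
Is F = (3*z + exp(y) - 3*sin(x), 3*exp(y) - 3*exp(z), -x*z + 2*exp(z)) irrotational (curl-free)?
No, ∇×F = (3*exp(z), z + 3, -exp(y))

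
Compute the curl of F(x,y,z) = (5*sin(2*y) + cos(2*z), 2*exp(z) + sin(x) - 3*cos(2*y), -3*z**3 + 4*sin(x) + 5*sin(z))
(-2*exp(z), -2*sin(2*z) - 4*cos(x), cos(x) - 10*cos(2*y))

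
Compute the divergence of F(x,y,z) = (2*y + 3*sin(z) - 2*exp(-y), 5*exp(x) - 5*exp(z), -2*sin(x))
0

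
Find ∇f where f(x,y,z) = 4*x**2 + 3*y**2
(8*x, 6*y, 0)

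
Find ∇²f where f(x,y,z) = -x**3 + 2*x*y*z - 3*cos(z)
-6*x + 3*cos(z)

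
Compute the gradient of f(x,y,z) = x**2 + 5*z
(2*x, 0, 5)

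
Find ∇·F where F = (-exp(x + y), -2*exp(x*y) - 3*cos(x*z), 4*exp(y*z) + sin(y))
-2*x*exp(x*y) + 4*y*exp(y*z) - exp(x + y)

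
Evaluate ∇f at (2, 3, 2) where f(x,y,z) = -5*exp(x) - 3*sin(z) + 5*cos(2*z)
(-5*exp(2), 0, -(3 + 20*sin(2))*cos(2))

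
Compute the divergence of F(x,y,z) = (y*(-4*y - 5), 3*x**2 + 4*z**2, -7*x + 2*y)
0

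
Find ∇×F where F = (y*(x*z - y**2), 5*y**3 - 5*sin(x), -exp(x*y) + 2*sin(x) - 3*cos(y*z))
(-x*exp(x*y) + 3*z*sin(y*z), x*y + y*exp(x*y) - 2*cos(x), -x*z + 3*y**2 - 5*cos(x))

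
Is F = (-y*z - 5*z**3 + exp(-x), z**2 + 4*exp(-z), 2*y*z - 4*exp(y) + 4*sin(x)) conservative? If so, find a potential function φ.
No, ∇×F = (-4*exp(y) + 4*exp(-z), -y - 15*z**2 - 4*cos(x), z) ≠ 0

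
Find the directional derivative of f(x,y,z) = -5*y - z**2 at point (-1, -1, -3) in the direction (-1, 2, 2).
2/3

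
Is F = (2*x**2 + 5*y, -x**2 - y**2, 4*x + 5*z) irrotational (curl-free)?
No, ∇×F = (0, -4, -2*x - 5)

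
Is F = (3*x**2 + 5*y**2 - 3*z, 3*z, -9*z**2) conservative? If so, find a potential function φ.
No, ∇×F = (-3, -3, -10*y) ≠ 0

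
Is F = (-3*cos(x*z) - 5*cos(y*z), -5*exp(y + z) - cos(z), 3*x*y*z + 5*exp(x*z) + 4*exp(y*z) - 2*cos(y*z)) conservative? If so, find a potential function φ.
No, ∇×F = (3*x*z + 4*z*exp(y*z) + 2*z*sin(y*z) + 5*exp(y + z) - sin(z), 3*x*sin(x*z) - 3*y*z + 5*y*sin(y*z) - 5*z*exp(x*z), -5*z*sin(y*z)) ≠ 0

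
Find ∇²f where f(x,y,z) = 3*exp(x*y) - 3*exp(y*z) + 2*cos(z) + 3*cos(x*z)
3*x**2*exp(x*y) - 3*x**2*cos(x*z) + 3*y**2*exp(x*y) - 3*y**2*exp(y*z) - 3*z**2*exp(y*z) - 3*z**2*cos(x*z) - 2*cos(z)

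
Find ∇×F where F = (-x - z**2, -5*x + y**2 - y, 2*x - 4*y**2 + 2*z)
(-8*y, -2*z - 2, -5)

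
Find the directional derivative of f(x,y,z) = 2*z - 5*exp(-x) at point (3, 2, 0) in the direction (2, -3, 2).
2*sqrt(17)*(5 + 2*exp(3))*exp(-3)/17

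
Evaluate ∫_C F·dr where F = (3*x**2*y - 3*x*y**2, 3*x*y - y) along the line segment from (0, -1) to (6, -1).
-270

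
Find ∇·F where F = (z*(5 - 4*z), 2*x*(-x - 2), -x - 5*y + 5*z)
5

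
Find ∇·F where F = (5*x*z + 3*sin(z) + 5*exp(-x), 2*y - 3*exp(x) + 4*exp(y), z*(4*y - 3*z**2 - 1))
4*y - 9*z**2 + 5*z + 4*exp(y) + 1 - 5*exp(-x)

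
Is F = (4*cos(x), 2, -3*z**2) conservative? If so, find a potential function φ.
Yes, F is conservative. φ = 2*y - z**3 + 4*sin(x)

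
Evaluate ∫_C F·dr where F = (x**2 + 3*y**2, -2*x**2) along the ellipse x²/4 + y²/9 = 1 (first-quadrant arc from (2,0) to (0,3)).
-164/3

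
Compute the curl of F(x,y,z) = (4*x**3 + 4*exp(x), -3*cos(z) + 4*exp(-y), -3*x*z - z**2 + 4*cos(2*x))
(-3*sin(z), 3*z + 8*sin(2*x), 0)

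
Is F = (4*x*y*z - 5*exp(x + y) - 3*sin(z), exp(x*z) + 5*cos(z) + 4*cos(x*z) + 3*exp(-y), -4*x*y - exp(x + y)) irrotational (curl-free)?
No, ∇×F = (-x*exp(x*z) + 4*x*sin(x*z) - 4*x - exp(x + y) + 5*sin(z), 4*x*y + 4*y + exp(x + y) - 3*cos(z), -4*x*z + z*exp(x*z) - 4*z*sin(x*z) + 5*exp(x + y))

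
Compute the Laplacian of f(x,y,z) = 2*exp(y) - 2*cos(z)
2*exp(y) + 2*cos(z)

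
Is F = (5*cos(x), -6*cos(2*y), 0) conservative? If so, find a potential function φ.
Yes, F is conservative. φ = 5*sin(x) - 3*sin(2*y)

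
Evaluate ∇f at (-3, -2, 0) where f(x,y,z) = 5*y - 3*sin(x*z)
(0, 5, 9)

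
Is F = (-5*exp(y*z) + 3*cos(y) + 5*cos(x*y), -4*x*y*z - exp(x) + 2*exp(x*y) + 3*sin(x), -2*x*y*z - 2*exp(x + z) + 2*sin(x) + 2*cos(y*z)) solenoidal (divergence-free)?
No, ∇·F = -2*x*y - 4*x*z + 2*x*exp(x*y) - 5*y*sin(x*y) - 2*y*sin(y*z) - 2*exp(x + z)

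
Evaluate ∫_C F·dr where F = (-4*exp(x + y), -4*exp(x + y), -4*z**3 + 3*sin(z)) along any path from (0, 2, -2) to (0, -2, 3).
-65 + 3*cos(2) - 3*cos(3) + 8*sinh(2)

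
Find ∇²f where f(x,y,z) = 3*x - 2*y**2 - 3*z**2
-10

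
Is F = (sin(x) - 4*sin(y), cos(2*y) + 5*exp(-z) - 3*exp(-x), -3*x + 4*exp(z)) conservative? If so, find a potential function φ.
No, ∇×F = (5*exp(-z), 3, 4*cos(y) + 3*exp(-x)) ≠ 0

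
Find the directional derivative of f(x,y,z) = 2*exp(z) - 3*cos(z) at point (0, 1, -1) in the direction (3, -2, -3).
3*sqrt(22)*(-2 + 3*E*sin(1))*exp(-1)/22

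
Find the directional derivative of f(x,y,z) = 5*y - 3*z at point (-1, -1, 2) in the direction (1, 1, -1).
8*sqrt(3)/3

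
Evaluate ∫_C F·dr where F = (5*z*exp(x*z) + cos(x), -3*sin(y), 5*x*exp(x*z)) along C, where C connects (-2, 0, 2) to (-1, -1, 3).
-3 - sin(1) - 5*exp(-4) + 5*exp(-3) + sin(2) + 3*cos(1)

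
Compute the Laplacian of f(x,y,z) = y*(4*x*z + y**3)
12*y**2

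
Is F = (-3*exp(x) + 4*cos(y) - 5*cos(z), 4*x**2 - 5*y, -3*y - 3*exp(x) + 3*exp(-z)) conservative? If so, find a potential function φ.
No, ∇×F = (-3, 3*exp(x) + 5*sin(z), 8*x + 4*sin(y)) ≠ 0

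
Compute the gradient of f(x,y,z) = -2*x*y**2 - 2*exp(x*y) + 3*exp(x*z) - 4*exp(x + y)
(-2*y**2 - 2*y*exp(x*y) + 3*z*exp(x*z) - 4*exp(x + y), -4*x*y - 2*x*exp(x*y) - 4*exp(x + y), 3*x*exp(x*z))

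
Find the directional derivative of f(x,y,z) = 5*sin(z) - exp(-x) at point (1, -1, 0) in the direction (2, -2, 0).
sqrt(2)*exp(-1)/2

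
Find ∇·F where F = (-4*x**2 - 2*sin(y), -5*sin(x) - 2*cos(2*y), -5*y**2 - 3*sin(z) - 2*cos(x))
-8*x + 4*sin(2*y) - 3*cos(z)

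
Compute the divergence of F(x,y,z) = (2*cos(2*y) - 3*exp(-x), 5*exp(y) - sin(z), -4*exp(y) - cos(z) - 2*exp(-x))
5*exp(y) + sin(z) + 3*exp(-x)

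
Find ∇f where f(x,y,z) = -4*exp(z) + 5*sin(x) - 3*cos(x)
(3*sin(x) + 5*cos(x), 0, -4*exp(z))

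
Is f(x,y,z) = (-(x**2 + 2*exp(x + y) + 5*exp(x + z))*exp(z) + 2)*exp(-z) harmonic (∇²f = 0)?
No, ∇²f = -4*exp(x + y) - 10*exp(x + z) - 2 + 2*exp(-z)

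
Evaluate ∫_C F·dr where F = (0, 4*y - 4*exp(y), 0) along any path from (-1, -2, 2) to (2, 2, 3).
-8*sinh(2)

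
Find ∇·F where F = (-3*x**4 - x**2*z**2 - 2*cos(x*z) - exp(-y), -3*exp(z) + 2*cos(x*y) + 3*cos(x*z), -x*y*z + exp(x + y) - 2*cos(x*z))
-12*x**3 - x*y - 2*x*z**2 - 2*x*sin(x*y) + 2*x*sin(x*z) + 2*z*sin(x*z)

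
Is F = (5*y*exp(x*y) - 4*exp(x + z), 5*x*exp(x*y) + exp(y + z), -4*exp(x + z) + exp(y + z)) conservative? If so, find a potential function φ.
Yes, F is conservative. φ = 5*exp(x*y) - 4*exp(x + z) + exp(y + z)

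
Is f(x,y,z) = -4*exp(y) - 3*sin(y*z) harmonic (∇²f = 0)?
No, ∇²f = 3*y**2*sin(y*z) + 3*z**2*sin(y*z) - 4*exp(y)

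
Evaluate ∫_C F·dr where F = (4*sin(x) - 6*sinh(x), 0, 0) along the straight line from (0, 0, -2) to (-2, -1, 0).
-6*cosh(2) - 4*cos(2) + 10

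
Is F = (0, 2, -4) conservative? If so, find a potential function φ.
Yes, F is conservative. φ = 2*y - 4*z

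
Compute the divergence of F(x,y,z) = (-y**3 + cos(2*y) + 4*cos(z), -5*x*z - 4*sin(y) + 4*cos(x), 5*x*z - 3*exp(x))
5*x - 4*cos(y)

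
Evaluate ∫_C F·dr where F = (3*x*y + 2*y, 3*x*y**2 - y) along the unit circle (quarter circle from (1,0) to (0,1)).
-3/2 - 5*pi/16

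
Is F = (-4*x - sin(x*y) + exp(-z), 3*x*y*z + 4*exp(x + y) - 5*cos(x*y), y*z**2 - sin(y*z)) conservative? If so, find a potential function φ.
No, ∇×F = (-3*x*y + z**2 - z*cos(y*z), -exp(-z), x*cos(x*y) + 3*y*z + 5*y*sin(x*y) + 4*exp(x + y)) ≠ 0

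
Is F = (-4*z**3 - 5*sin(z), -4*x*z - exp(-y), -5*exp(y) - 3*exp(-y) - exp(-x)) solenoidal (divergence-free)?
No, ∇·F = exp(-y)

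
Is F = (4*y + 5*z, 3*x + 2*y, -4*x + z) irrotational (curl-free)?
No, ∇×F = (0, 9, -1)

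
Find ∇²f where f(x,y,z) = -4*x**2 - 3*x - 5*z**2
-18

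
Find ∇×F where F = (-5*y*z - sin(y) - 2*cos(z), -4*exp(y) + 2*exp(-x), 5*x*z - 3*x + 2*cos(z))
(0, -5*y - 5*z + 2*sin(z) + 3, 5*z + cos(y) - 2*exp(-x))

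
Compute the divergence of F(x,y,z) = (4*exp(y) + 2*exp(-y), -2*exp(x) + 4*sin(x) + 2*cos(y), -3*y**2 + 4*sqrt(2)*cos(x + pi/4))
-2*sin(y)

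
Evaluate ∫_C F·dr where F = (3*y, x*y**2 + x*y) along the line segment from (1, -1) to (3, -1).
-6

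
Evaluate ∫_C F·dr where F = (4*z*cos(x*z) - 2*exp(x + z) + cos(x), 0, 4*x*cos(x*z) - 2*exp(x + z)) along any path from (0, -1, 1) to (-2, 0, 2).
-2 - sin(2) - 4*sin(4) + 2*E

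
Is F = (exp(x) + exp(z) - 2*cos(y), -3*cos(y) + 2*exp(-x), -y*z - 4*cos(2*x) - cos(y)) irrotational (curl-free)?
No, ∇×F = (-z + sin(y), exp(z) - 8*sin(2*x), -2*sin(y) - 2*exp(-x))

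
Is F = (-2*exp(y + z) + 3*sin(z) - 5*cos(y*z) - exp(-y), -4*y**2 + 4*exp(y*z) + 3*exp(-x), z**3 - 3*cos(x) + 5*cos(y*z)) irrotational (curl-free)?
No, ∇×F = (-4*y*exp(y*z) - 5*z*sin(y*z), 5*y*sin(y*z) - 2*exp(y + z) - 3*sin(x) + 3*cos(z), -5*z*sin(y*z) + 2*exp(y + z) - exp(-y) - 3*exp(-x))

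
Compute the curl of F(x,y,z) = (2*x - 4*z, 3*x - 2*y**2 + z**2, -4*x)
(-2*z, 0, 3)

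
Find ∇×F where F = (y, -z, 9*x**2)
(1, -18*x, -1)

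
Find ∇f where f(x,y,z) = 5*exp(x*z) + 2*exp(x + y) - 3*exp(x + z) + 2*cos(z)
(5*z*exp(x*z) + 2*exp(x + y) - 3*exp(x + z), 2*exp(x + y), 5*x*exp(x*z) - 3*exp(x + z) - 2*sin(z))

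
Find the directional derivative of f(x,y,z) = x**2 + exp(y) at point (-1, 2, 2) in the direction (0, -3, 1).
-3*sqrt(10)*exp(2)/10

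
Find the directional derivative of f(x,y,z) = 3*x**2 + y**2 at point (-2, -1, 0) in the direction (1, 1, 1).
-14*sqrt(3)/3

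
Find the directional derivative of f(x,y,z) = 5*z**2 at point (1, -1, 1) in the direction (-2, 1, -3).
-15*sqrt(14)/7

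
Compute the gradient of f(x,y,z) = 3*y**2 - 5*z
(0, 6*y, -5)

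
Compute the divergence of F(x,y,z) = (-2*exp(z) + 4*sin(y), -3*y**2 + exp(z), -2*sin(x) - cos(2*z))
-6*y + 2*sin(2*z)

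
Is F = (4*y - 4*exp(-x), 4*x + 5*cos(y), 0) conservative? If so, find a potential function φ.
Yes, F is conservative. φ = 4*x*y + 5*sin(y) + 4*exp(-x)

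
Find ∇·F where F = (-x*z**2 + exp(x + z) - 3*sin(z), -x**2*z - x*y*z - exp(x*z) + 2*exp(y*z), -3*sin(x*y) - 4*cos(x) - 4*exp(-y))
-x*z - z**2 + 2*z*exp(y*z) + exp(x + z)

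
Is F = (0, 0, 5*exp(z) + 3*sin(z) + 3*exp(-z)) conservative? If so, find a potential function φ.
Yes, F is conservative. φ = 5*exp(z) - 3*cos(z) - 3*exp(-z)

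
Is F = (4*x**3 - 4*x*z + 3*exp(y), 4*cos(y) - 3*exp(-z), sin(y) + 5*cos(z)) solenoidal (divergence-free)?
No, ∇·F = 12*x**2 - 4*z - 4*sin(y) - 5*sin(z)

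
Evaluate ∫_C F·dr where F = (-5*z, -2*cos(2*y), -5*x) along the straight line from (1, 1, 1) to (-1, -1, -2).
-5 + 2*sin(2)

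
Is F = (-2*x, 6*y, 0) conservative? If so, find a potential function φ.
Yes, F is conservative. φ = -x**2 + 3*y**2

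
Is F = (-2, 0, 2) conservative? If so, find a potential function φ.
Yes, F is conservative. φ = -2*x + 2*z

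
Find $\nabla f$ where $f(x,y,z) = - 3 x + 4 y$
(-3, 4, 0)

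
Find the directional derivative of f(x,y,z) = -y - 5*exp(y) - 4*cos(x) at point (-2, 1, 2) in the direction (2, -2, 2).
sqrt(3)*(-4*sin(2) + 1 + 5*E)/3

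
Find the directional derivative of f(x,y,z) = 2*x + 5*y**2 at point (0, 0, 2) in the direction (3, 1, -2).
3*sqrt(14)/7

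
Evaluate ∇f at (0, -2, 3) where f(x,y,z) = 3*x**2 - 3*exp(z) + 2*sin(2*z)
(0, 0, -3*exp(3) + 4*cos(6))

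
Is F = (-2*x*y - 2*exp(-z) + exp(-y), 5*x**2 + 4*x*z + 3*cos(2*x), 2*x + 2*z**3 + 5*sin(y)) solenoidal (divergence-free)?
No, ∇·F = -2*y + 6*z**2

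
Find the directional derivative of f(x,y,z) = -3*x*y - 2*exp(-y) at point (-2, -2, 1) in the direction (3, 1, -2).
sqrt(14)*(exp(2) + 12)/7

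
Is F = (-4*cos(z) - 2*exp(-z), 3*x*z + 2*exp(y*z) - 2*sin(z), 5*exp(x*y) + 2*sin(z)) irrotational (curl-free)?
No, ∇×F = (5*x*exp(x*y) - 3*x - 2*y*exp(y*z) + 2*cos(z), -5*y*exp(x*y) + 4*sin(z) + 2*exp(-z), 3*z)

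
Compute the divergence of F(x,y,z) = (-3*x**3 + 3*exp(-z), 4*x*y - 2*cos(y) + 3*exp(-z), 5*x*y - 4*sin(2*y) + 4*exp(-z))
-9*x**2 + 4*x + 2*sin(y) - 4*exp(-z)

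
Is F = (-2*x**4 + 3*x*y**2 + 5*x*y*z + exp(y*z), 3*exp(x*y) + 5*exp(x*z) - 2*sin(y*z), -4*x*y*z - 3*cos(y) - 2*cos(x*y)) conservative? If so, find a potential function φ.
No, ∇×F = (-4*x*z - 5*x*exp(x*z) + 2*x*sin(x*y) + 2*y*cos(y*z) + 3*sin(y), y*(5*x + 4*z + exp(y*z) - 2*sin(x*y)), -6*x*y - 5*x*z + 3*y*exp(x*y) + 5*z*exp(x*z) - z*exp(y*z)) ≠ 0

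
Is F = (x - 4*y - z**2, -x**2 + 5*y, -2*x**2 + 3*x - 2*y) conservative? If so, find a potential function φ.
No, ∇×F = (-2, 4*x - 2*z - 3, 4 - 2*x) ≠ 0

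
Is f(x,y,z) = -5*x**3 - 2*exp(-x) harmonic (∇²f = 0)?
No, ∇²f = -30*x - 2*exp(-x)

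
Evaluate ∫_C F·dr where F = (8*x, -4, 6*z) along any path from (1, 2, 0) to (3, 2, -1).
35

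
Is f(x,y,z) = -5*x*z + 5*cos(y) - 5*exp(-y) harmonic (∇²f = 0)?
No, ∇²f = -5*cos(y) - 5*exp(-y)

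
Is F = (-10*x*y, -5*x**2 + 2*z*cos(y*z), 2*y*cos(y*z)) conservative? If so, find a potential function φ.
Yes, F is conservative. φ = -5*x**2*y + 2*sin(y*z)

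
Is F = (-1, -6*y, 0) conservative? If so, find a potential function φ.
Yes, F is conservative. φ = -x - 3*y**2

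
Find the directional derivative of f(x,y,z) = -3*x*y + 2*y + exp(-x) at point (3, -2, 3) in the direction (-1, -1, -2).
sqrt(6)*(1 + exp(3))*exp(-3)/6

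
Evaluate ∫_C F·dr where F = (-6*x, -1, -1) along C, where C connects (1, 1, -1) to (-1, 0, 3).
-3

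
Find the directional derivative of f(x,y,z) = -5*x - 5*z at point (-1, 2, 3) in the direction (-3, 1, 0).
3*sqrt(10)/2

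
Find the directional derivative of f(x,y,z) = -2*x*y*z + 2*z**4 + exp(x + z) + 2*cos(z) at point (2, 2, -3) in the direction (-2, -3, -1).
sqrt(14)*(-3 - 2*E*sin(3) + 164*E)*exp(-1)/14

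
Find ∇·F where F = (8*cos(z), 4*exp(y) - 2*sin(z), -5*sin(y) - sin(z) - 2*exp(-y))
4*exp(y) - cos(z)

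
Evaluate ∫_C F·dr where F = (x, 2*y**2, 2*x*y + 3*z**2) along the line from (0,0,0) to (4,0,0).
8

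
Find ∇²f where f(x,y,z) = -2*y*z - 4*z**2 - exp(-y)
-8 - exp(-y)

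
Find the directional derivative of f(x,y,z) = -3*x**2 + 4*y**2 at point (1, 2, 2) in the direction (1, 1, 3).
10*sqrt(11)/11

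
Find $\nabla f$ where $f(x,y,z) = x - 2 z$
(1, 0, -2)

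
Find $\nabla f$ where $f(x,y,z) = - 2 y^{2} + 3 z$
(0, -4*y, 3)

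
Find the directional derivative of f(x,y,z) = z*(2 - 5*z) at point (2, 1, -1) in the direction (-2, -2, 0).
0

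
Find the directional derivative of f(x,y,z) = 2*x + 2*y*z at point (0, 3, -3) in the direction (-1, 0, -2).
-14*sqrt(5)/5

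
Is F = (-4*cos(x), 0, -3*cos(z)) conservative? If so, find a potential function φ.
Yes, F is conservative. φ = -4*sin(x) - 3*sin(z)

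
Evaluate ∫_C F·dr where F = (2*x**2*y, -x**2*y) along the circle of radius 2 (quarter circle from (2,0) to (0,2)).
-2*pi - 4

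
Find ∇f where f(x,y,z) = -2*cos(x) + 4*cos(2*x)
(2*sin(x) - 8*sin(2*x), 0, 0)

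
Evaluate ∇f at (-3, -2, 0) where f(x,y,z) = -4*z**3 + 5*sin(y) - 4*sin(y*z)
(0, 5*cos(2), 8)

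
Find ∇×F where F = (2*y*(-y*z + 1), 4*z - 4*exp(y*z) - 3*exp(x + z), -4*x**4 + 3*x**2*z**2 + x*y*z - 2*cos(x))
(x*z + 4*y*exp(y*z) + 3*exp(x + z) - 4, 16*x**3 - 6*x*z**2 - 2*y**2 - y*z - 2*sin(x), 4*y*z - 3*exp(x + z) - 2)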